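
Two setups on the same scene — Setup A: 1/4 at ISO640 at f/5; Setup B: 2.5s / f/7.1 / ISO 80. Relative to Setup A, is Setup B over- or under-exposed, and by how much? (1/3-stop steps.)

2/3 stop darker

Aperture: f/5 → f/5.6 → f/6.3 → f/7.1 — 1 stop stopped down (darker).
Shutter speed: 1/4 → 0.3 → 0.4 → 0.5 → 0.6 → 0.8 → 1 → 1.3 → 1.6 → 2 → 2.5 — 3 1/3 stops slower (brighter).
ISO: 640 → 500 → 400 → 320 → 250 → 200 → 160 → 125 → 100 → 80 — 3 stops lower (darker).
Net: −1 +3 1/3 −3 = −2/3 stops.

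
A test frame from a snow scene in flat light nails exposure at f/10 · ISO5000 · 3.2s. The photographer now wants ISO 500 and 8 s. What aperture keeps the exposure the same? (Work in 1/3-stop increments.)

f/5

ISO: 5000 → 4000 → 3200 → 2500 → 2000 → 1600 → 1250 → 1000 → 800 → 640 → 500 — 3 1/3 stops lower (darker).
Shutter speed: 3.2 → 4 → 5 → 6 → 8 — 1 1/3 stops slower (brighter).
Net change so far: 2 stops darker. Offset with the aperture: f/10 → f/9 → f/8 → f/7.1 → f/6.3 → f/5.6 → f/5.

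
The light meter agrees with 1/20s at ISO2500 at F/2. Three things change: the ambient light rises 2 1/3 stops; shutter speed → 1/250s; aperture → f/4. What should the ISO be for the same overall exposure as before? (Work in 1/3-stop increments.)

ISO 25600

Scene light: 2 1/3 stops brighter.
Shutter speed: 1/20 → 1/25 → 1/30 → 1/40 → 1/50 → 1/60 → 1/80 → 1/100 → 1/125 → 1/160 → 1/200 → 1/250 — 3 2/3 stops faster (darker).
Aperture: f/2 → f/2.2 → f/2.5 → f/2.8 → f/3.2 → f/3.5 → f/4 — 2 stops smaller aperture (darker).
Net so far: 3 1/3 stops darker. ISO: 2500 → 3200 → 4000 → 5000 → 6400 → 8000 → 10000 → 12800 → 16000 → 20000 → 25600.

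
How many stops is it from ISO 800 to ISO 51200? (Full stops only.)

6 stops

800 → 1600 → 3200 → 6400 → 12800 → 25600 → 51200 — count the steps: 6 stops.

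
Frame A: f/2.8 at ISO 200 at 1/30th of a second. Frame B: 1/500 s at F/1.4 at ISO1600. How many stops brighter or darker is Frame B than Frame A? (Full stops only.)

Aperture: f/2.8 → f/2 → f/1.4 — 2 stops larger aperture (brighter).
Shutter speed: 1/30 → 1/60 → 1/125 → 1/250 → 1/500 — 4 stops faster (darker).
ISO: 200 → 400 → 800 → 1600 — 3 stops higher (brighter).
Net: +2 −4 +3 = +1 stop.

1 stop brighter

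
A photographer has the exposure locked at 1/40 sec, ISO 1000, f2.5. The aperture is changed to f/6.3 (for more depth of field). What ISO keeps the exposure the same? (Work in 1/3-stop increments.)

Aperture: f/2.5 → f/2.8 → f/3.2 → f/3.5 → f/4 → f/4.5 → f/5 → f/5.6 → f/6.3 — 2 2/3 stops smaller aperture (darker).
Need 2 2/3 stops brighter from the ISO: 1000 → 1250 → 1600 → 2000 → 2500 → 3200 → 4000 → 5000 → 6400.

ISO 6400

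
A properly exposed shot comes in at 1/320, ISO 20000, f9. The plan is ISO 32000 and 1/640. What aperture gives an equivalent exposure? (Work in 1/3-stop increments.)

ISO: 20000 → 25600 → 32000 — 2/3 stop raised (brighter).
Shutter speed: 1/320 → 1/400 → 1/500 → 1/640 — 1 stop faster (darker).
Net change so far: 1/3 stop darker. Offset with the aperture: f/9 → f/8.

f/8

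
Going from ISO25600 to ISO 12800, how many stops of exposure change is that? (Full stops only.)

1 stop

25600 → 12800 — count the steps: 1 stop.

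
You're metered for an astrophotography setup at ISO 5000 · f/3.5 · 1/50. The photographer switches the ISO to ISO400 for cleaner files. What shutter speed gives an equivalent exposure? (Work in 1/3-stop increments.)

ISO: 5000 → 4000 → 3200 → 2500 → 2000 → 1600 → 1250 → 1000 → 800 → 640 → 500 → 400 — 3 2/3 stops lower (darker).
Need 3 2/3 stops brighter from the shutter speed: 1/50 → 1/40 → 1/30 → 1/25 → 1/20 → 1/15 → 1/13 → 1/10 → 1/8 → 1/6 → 1/5 → 1/4.

1/4s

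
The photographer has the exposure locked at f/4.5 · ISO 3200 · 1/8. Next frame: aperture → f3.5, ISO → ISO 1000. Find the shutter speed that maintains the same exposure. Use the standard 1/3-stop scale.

1/4s

Aperture: f/4.5 → f/4 → f/3.5 — 2/3 stop opened up (brighter).
ISO: 3200 → 2500 → 2000 → 1600 → 1250 → 1000 — 1 2/3 stops dropped (darker).
Net change so far: 1 stop darker. Offset with the shutter speed: 1/8 → 1/6 → 1/5 → 1/4.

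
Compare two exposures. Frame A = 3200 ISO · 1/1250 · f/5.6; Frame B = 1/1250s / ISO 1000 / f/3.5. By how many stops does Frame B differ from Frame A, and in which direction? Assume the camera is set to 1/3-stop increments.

Aperture: f/5.6 → f/5 → f/4.5 → f/4 → f/3.5 — 1 1/3 stops opened up (brighter).
Shutter speed: unchanged.
ISO: 3200 → 2500 → 2000 → 1600 → 1250 → 1000 — 1 2/3 stops dropped (darker).
Net: +1 1/3 −1 2/3 = −1/3 stops.

1/3 stop darker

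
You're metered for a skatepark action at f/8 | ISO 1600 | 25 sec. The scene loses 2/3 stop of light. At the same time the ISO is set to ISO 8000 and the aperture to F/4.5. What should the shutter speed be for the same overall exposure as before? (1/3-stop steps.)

2.5 s

Scene light: 2/3 stop darker.
ISO: 1600 → 2000 → 2500 → 3200 → 4000 → 5000 → 6400 → 8000 — 2 1/3 stops higher (brighter).
Aperture: f/8 → f/7.1 → f/6.3 → f/5.6 → f/5 → f/4.5 — 1 2/3 stops larger aperture (brighter).
Net so far: 3 1/3 stops brighter. Shutter speed: 25 → 20 → 15 → 13 → 10 → 8 → 6 → 5 → 4 → 3.2 → 2.5.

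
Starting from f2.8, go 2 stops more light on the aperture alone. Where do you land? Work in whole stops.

f/1.4

Aperture: f/2.8 → f/2 → f/1.4 — 2 stops larger aperture (brighter).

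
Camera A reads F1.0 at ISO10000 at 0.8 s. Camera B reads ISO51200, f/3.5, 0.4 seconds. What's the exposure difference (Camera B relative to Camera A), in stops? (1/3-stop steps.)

2 1/3 stops darker

Aperture: f/1.0 → f/1.1 → f/1.2 → f/1.4 → f/1.6 → f/1.8 → f/2 → f/2.2 → f/2.5 → f/2.8 → f/3.2 → f/3.5 — 3 2/3 stops stopped down (darker).
Shutter speed: 0.8 → 0.6 → 0.5 → 0.4 — 1 stop shorter (darker).
ISO: 10000 → 12800 → 16000 → 20000 → 25600 → 32000 → 40000 → 51200 — 2 1/3 stops raised (brighter).
Net: −3 2/3 −1 +2 1/3 = −2 1/3 stops.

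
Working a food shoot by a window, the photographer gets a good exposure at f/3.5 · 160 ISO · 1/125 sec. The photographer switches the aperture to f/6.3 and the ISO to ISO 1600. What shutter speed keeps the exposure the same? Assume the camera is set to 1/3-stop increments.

1/400s

Aperture: f/3.5 → f/4 → f/4.5 → f/5 → f/5.6 → f/6.3 — 1 2/3 stops narrower (darker).
ISO: 160 → 200 → 250 → 320 → 400 → 500 → 640 → 800 → 1000 → 1250 → 1600 — 3 1/3 stops higher (brighter).
Net change so far: 1 2/3 stops brighter. Offset with the shutter speed: 1/125 → 1/160 → 1/200 → 1/250 → 1/320 → 1/400.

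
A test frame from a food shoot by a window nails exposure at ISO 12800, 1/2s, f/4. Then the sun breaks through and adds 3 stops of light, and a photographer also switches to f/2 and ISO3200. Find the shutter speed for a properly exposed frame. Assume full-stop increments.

1/15s

Scene light: 3 stops brighter.
Aperture: f/4 → f/2.8 → f/2 — 2 stops opened up (brighter).
ISO: 12800 → 6400 → 3200 — 2 stops dropped (darker).
Net so far: 3 stops brighter. Shutter speed: 1/2 → 1/4 → 1/8 → 1/15.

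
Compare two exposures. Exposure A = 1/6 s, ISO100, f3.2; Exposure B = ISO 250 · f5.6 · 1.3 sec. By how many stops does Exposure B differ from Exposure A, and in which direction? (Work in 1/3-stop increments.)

Aperture: f/3.2 → f/3.5 → f/4 → f/4.5 → f/5 → f/5.6 — 1 2/3 stops narrower (darker).
Shutter speed: 1/6 → 1/5 → 1/4 → 0.3 → 0.4 → 0.5 → 0.6 → 0.8 → 1 → 1.3 — 3 stops longer (brighter).
ISO: 100 → 125 → 160 → 200 → 250 — 1 1/3 stops raised (brighter).
Net: −1 2/3 +3 +1 1/3 = +2 2/3 stops.

2 2/3 stops brighter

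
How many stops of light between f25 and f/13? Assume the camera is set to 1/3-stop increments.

f/25 → f/22 → f/20 → f/18 → f/16 → f/14 → f/13 — count the steps: 6 third-stops = 2 stops.

2 stops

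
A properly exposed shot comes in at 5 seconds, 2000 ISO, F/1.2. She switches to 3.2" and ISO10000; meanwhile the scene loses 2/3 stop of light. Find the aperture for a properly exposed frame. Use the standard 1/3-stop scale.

f/1.8

Scene light: 2/3 stop darker.
Shutter speed: 5 → 4 → 3.2 — 2/3 stop shorter (darker).
ISO: 2000 → 2500 → 3200 → 4000 → 5000 → 6400 → 8000 → 10000 — 2 1/3 stops higher (brighter).
Net so far: 1 stop brighter. Aperture: f/1.2 → f/1.4 → f/1.6 → f/1.8.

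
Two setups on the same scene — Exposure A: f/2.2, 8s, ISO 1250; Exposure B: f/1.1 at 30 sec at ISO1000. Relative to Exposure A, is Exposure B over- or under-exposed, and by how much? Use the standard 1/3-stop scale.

Aperture: f/2.2 → f/2 → f/1.8 → f/1.6 → f/1.4 → f/1.2 → f/1.1 — 2 stops opened up (brighter).
Shutter speed: 8 → 10 → 13 → 15 → 20 → 25 → 30 — 2 stops slower (brighter).
ISO: 1250 → 1000 — 1/3 stop dropped (darker).
Net: +2 +2 −1/3 = +3 2/3 stops.

3 2/3 stops brighter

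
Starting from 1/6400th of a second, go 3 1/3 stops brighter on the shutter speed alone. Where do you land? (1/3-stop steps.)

1/640s

Shutter speed: 1/6400 → 1/5000 → 1/4000 → 1/3200 → 1/2500 → 1/2000 → 1/1600 → 1/1250 → 1/1000 → 1/800 → 1/640 — 3 1/3 stops longer (brighter).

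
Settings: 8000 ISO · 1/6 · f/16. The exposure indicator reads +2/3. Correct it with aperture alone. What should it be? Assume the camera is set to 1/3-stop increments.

f/20

Overexposed by 2/3 stop → need 2/3 stop darker.
Aperture: f/16 → f/18 → f/20.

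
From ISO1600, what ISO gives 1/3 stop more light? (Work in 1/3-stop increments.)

ISO 2000

ISO: 1600 → 2000 — 1/3 stop higher (brighter).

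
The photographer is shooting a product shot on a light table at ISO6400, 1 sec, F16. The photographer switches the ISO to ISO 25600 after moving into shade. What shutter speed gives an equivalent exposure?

1/4s

ISO: 6400 → 12800 → 25600 — 2 stops raised (brighter).
Need 2 stops darker from the shutter speed: 1 → 1/2 → 1/4.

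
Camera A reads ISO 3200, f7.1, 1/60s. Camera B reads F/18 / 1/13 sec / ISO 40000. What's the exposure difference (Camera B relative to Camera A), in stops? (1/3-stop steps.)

3 1/3 stops brighter

Aperture: f/7.1 → f/8 → f/9 → f/10 → f/11 → f/13 → f/14 → f/16 → f/18 — 2 2/3 stops smaller aperture (darker).
Shutter speed: 1/60 → 1/50 → 1/40 → 1/30 → 1/25 → 1/20 → 1/15 → 1/13 — 2 1/3 stops longer (brighter).
ISO: 3200 → 4000 → 5000 → 6400 → 8000 → 10000 → 12800 → 16000 → 20000 → 25600 → 32000 → 40000 — 3 2/3 stops raised (brighter).
Net: −2 2/3 +2 1/3 +3 2/3 = +3 1/3 stops.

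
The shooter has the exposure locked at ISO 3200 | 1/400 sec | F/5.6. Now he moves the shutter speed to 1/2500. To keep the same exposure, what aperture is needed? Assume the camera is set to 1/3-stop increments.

f/2.2

Shutter speed: 1/400 → 1/500 → 1/640 → 1/800 → 1/1000 → 1/1250 → 1/1600 → 1/2000 → 1/2500 — 2 2/3 stops faster (darker).
Need 2 2/3 stops brighter from the aperture: f/5.6 → f/5 → f/4.5 → f/4 → f/3.5 → f/3.2 → f/2.8 → f/2.5 → f/2.2.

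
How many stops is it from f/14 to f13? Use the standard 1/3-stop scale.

f/14 → f/13 — count the steps: 1 third-stops = 1/3 stop.

1/3 stop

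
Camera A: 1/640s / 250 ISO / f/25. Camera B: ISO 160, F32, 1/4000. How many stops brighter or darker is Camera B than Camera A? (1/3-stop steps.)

4 stops darker

Aperture: f/25 → f/29 → f/32 — 2/3 stop narrower (darker).
Shutter speed: 1/640 → 1/800 → 1/1000 → 1/1250 → 1/1600 → 1/2000 → 1/2500 → 1/3200 → 1/4000 — 2 2/3 stops shorter (darker).
ISO: 250 → 200 → 160 — 2/3 stop dropped (darker).
Net: −2/3 −2 2/3 −2/3 = −4 stops.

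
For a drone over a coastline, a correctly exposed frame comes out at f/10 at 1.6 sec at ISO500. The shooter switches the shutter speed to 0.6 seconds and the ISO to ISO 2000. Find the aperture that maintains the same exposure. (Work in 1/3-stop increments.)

f/13

Shutter speed: 1.6 → 1.3 → 1 → 0.8 → 0.6 — 1 1/3 stops faster (darker).
ISO: 500 → 640 → 800 → 1000 → 1250 → 1600 → 2000 — 2 stops higher (brighter).
Net change so far: 2/3 stop brighter. Offset with the aperture: f/10 → f/11 → f/13.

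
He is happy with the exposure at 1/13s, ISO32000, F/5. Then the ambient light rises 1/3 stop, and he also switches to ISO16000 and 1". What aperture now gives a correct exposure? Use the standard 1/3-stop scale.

f/14

Scene light: 1/3 stop brighter.
ISO: 32000 → 25600 → 20000 → 16000 — 1 stop lower (darker).
Shutter speed: 1/13 → 1/10 → 1/8 → 1/6 → 1/5 → 1/4 → 0.3 → 0.4 → 0.5 → 0.6 → 0.8 → 1 — 3 2/3 stops slower (brighter).
Net so far: 3 stops brighter. Aperture: f/5 → f/5.6 → f/6.3 → f/7.1 → f/8 → f/9 → f/10 → f/11 → f/13 → f/14.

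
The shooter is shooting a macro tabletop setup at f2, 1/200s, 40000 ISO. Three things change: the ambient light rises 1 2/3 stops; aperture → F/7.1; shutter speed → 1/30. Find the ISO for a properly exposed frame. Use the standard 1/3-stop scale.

Scene light: 1 2/3 stops brighter.
Aperture: f/2 → f/2.2 → f/2.5 → f/2.8 → f/3.2 → f/3.5 → f/4 → f/4.5 → f/5 → f/5.6 → f/6.3 → f/7.1 — 3 2/3 stops smaller aperture (darker).
Shutter speed: 1/200 → 1/160 → 1/125 → 1/100 → 1/80 → 1/60 → 1/50 → 1/40 → 1/30 — 2 2/3 stops slower (brighter).
Net so far: 2/3 stop brighter. ISO: 40000 → 32000 → 25600.

ISO 25600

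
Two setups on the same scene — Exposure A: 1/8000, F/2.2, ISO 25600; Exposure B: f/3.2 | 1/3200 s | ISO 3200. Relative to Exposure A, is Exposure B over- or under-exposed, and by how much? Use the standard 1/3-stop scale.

2 2/3 stops darker

Aperture: f/2.2 → f/2.5 → f/2.8 → f/3.2 — 1 stop narrower (darker).
Shutter speed: 1/8000 → 1/6400 → 1/5000 → 1/4000 → 1/3200 — 1 1/3 stops slower (brighter).
ISO: 25600 → 20000 → 16000 → 12800 → 10000 → 8000 → 6400 → 5000 → 4000 → 3200 — 3 stops dropped (darker).
Net: −1 +1 1/3 −3 = −2 2/3 stops.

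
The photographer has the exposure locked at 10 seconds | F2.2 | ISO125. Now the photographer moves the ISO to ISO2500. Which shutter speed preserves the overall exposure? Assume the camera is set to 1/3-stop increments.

ISO: 125 → 160 → 200 → 250 → 320 → 400 → 500 → 640 → 800 → 1000 → 1250 → 1600 → 2000 → 2500 — 4 1/3 stops higher (brighter).
Need 4 1/3 stops darker from the shutter speed: 10 → 8 → 6 → 5 → 4 → 3.2 → 2.5 → 2 → 1.6 → 1.3 → 1 → 0.8 → 0.6 → 0.5.

0.5 s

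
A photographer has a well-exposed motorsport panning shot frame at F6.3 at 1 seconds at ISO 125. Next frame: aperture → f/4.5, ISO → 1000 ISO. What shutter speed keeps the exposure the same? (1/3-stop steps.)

Aperture: f/6.3 → f/5.6 → f/5 → f/4.5 — 1 stop larger aperture (brighter).
ISO: 125 → 160 → 200 → 250 → 320 → 400 → 500 → 640 → 800 → 1000 — 3 stops higher (brighter).
Net change so far: 4 stops brighter. Offset with the shutter speed: 1 → 0.8 → 0.6 → 0.5 → 0.4 → 0.3 → 1/4 → 1/5 → 1/6 → 1/8 → 1/10 → 1/13 → 1/15.

1/15s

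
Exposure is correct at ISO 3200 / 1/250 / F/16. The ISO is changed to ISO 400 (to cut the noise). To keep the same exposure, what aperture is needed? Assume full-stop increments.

ISO: 3200 → 1600 → 800 → 400 — 3 stops dropped (darker).
Need 3 stops brighter from the aperture: f/16 → f/11 → f/8 → f/5.6.

f/5.6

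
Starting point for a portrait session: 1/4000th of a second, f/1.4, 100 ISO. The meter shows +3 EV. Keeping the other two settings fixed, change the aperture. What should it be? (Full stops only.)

Overexposed by 3 stops → need 3 stops darker.
Aperture: f/1.4 → f/2 → f/2.8 → f/4.

f/4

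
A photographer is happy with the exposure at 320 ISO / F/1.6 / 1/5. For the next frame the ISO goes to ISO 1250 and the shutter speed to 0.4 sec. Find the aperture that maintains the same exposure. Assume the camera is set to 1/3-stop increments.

f/4.5

ISO: 320 → 400 → 500 → 640 → 800 → 1000 → 1250 — 2 stops higher (brighter).
Shutter speed: 1/5 → 1/4 → 0.3 → 0.4 — 1 stop longer (brighter).
Net change so far: 3 stops brighter. Offset with the aperture: f/1.6 → f/1.8 → f/2 → f/2.2 → f/2.5 → f/2.8 → f/3.2 → f/3.5 → f/4 → f/4.5.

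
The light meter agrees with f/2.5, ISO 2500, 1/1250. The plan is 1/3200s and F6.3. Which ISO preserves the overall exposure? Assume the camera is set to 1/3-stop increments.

Shutter speed: 1/1250 → 1/1600 → 1/2000 → 1/2500 → 1/3200 — 1 1/3 stops shorter (darker).
Aperture: f/2.5 → f/2.8 → f/3.2 → f/3.5 → f/4 → f/4.5 → f/5 → f/5.6 → f/6.3 — 2 2/3 stops stopped down (darker).
Net change so far: 4 stops darker. Offset with the ISO: 2500 → 3200 → 4000 → 5000 → 6400 → 8000 → 10000 → 12800 → 16000 → 20000 → 25600 → 32000 → 40000.

ISO 40000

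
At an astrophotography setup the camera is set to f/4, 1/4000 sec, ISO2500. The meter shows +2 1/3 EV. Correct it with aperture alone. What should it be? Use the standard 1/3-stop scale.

Overexposed by 2 1/3 stops → need 2 1/3 stops darker.
Aperture: f/4 → f/4.5 → f/5 → f/5.6 → f/6.3 → f/7.1 → f/8 → f/9.

f/9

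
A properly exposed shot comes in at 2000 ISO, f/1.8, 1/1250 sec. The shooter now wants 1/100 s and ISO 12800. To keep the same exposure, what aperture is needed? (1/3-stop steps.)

f/16

Shutter speed: 1/1250 → 1/1000 → 1/800 → 1/640 → 1/500 → 1/400 → 1/320 → 1/250 → 1/200 → 1/160 → 1/125 → 1/100 — 3 2/3 stops longer (brighter).
ISO: 2000 → 2500 → 3200 → 4000 → 5000 → 6400 → 8000 → 10000 → 12800 — 2 2/3 stops higher (brighter).
Net change so far: 6 1/3 stops brighter. Offset with the aperture: f/1.8 → f/2 → f/2.2 → f/2.5 → f/2.8 → f/3.2 → f/3.5 → f/4 → f/4.5 → f/5 → f/5.6 → f/6.3 → f/7.1 → f/8 → f/9 → f/10 → f/11 → f/13 → f/14 → f/16.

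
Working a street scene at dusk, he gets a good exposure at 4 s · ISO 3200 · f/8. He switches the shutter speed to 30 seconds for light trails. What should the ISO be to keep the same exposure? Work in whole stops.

ISO 400

Shutter speed: 4 → 8 → 15 → 30 — 3 stops longer (brighter).
Need 3 stops darker from the ISO: 3200 → 1600 → 800 → 400.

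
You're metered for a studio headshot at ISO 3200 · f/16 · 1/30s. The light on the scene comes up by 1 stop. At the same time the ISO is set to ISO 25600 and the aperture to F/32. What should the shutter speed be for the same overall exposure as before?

1/125s

Scene light: 1 stop brighter.
ISO: 3200 → 6400 → 12800 → 25600 — 3 stops higher (brighter).
Aperture: f/16 → f/22 → f/32 — 2 stops stopped down (darker).
Net so far: 2 stops brighter. Shutter speed: 1/30 → 1/60 → 1/125.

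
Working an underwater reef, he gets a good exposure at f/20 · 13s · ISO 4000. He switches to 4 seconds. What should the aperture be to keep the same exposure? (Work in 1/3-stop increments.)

f/11

Shutter speed: 13 → 10 → 8 → 6 → 5 → 4 — 1 2/3 stops faster (darker).
Need 1 2/3 stops brighter from the aperture: f/20 → f/18 → f/16 → f/14 → f/13 → f/11.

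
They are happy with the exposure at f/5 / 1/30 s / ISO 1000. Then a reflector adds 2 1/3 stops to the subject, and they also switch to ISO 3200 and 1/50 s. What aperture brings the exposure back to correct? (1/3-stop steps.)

Scene light: 2 1/3 stops brighter.
ISO: 1000 → 1250 → 1600 → 2000 → 2500 → 3200 — 1 2/3 stops raised (brighter).
Shutter speed: 1/30 → 1/40 → 1/50 — 2/3 stop faster (darker).
Net so far: 3 1/3 stops brighter. Aperture: f/5 → f/5.6 → f/6.3 → f/7.1 → f/8 → f/9 → f/10 → f/11 → f/13 → f/14 → f/16.

f/16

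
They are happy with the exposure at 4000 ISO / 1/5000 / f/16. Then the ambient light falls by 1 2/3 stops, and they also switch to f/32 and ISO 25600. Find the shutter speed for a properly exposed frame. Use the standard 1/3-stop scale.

Scene light: 1 2/3 stops darker.
Aperture: f/16 → f/18 → f/20 → f/22 → f/25 → f/29 → f/32 — 2 stops stopped down (darker).
ISO: 4000 → 5000 → 6400 → 8000 → 10000 → 12800 → 16000 → 20000 → 25600 — 2 2/3 stops higher (brighter).
Net so far: 1 stop darker. Shutter speed: 1/5000 → 1/4000 → 1/3200 → 1/2500.

1/2500s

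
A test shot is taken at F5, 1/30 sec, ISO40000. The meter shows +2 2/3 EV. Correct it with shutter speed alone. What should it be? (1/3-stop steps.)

1/200s

Overexposed by 2 2/3 stops → need 2 2/3 stops darker.
Shutter speed: 1/30 → 1/40 → 1/50 → 1/60 → 1/80 → 1/100 → 1/125 → 1/160 → 1/200.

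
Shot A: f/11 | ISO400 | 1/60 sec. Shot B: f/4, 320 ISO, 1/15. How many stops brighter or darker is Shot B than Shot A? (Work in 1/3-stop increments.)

Aperture: f/11 → f/10 → f/9 → f/8 → f/7.1 → f/6.3 → f/5.6 → f/5 → f/4.5 → f/4 — 3 stops wider (brighter).
Shutter speed: 1/60 → 1/50 → 1/40 → 1/30 → 1/25 → 1/20 → 1/15 — 2 stops longer (brighter).
ISO: 400 → 320 — 1/3 stop dropped (darker).
Net: +3 +2 −1/3 = +4 2/3 stops.

4 2/3 stops brighter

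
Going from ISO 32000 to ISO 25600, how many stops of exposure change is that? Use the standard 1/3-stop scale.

1/3 stop

32000 → 25600 — count the steps: 1 third-stops = 1/3 stop.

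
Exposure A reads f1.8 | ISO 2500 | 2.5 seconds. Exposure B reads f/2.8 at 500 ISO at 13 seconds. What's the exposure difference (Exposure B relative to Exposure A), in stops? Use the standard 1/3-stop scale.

1 1/3 stops darker

Aperture: f/1.8 → f/2 → f/2.2 → f/2.5 → f/2.8 — 1 1/3 stops stopped down (darker).
Shutter speed: 2.5 → 3.2 → 4 → 5 → 6 → 8 → 10 → 13 — 2 1/3 stops slower (brighter).
ISO: 2500 → 2000 → 1600 → 1250 → 1000 → 800 → 640 → 500 — 2 1/3 stops lower (darker).
Net: −1 1/3 +2 1/3 −2 1/3 = −1 1/3 stops.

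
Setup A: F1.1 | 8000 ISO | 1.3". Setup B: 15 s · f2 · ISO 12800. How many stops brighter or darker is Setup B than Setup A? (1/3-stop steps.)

2 2/3 stops brighter

Aperture: f/1.1 → f/1.2 → f/1.4 → f/1.6 → f/1.8 → f/2 — 1 2/3 stops narrower (darker).
Shutter speed: 1.3 → 1.6 → 2 → 2.5 → 3.2 → 4 → 5 → 6 → 8 → 10 → 13 → 15 — 3 2/3 stops longer (brighter).
ISO: 8000 → 10000 → 12800 — 2/3 stop raised (brighter).
Net: −1 2/3 +3 2/3 +2/3 = +2 2/3 stops.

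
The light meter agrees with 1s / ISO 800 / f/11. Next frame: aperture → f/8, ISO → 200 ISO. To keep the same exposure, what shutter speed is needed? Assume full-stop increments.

2 s

Aperture: f/11 → f/8 — 1 stop larger aperture (brighter).
ISO: 800 → 400 → 200 — 2 stops dropped (darker).
Net change so far: 1 stop darker. Offset with the shutter speed: 1 → 2.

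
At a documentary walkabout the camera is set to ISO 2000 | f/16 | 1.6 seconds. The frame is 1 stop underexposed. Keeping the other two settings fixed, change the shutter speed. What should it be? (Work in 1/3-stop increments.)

Underexposed by 1 stop → need 1 stop brighter.
Shutter speed: 1.6 → 2 → 2.5 → 3.2.

3.2 s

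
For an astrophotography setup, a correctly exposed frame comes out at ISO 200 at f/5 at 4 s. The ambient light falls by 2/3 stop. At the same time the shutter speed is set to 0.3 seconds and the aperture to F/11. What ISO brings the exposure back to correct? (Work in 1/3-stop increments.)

Scene light: 2/3 stop darker.
Shutter speed: 4 → 3.2 → 2.5 → 2 → 1.6 → 1.3 → 1 → 0.8 → 0.6 → 0.5 → 0.4 → 0.3 — 3 2/3 stops shorter (darker).
Aperture: f/5 → f/5.6 → f/6.3 → f/7.1 → f/8 → f/9 → f/10 → f/11 — 2 1/3 stops narrower (darker).
Net so far: 6 2/3 stops darker. ISO: 200 → 250 → 320 → 400 → 500 → 640 → 800 → 1000 → 1250 → 1600 → 2000 → 2500 → 3200 → 4000 → 5000 → 6400 → 8000 → 10000 → 12800 → 16000 → 20000.

ISO 20000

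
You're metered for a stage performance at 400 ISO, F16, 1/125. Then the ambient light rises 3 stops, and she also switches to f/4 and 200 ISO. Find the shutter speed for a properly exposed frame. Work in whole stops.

1/8000s

Scene light: 3 stops brighter.
Aperture: f/16 → f/11 → f/8 → f/5.6 → f/4 — 4 stops opened up (brighter).
ISO: 400 → 200 — 1 stop dropped (darker).
Net so far: 6 stops brighter. Shutter speed: 1/125 → 1/250 → 1/500 → 1/1000 → 1/2000 → 1/4000 → 1/8000.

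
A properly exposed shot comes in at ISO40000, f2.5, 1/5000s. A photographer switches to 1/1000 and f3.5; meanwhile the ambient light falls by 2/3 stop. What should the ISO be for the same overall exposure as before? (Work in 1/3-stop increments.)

ISO 25600

Scene light: 2/3 stop darker.
Shutter speed: 1/5000 → 1/4000 → 1/3200 → 1/2500 → 1/2000 → 1/1600 → 1/1250 → 1/1000 — 2 1/3 stops slower (brighter).
Aperture: f/2.5 → f/2.8 → f/3.2 → f/3.5 — 1 stop narrower (darker).
Net so far: 2/3 stop brighter. ISO: 40000 → 32000 → 25600.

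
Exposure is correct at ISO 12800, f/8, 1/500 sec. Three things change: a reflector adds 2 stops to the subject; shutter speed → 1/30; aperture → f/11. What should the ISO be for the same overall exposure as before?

Scene light: 2 stops brighter.
Shutter speed: 1/500 → 1/250 → 1/125 → 1/60 → 1/30 — 4 stops longer (brighter).
Aperture: f/8 → f/11 — 1 stop smaller aperture (darker).
Net so far: 5 stops brighter. ISO: 12800 → 6400 → 3200 → 1600 → 800 → 400.

ISO 400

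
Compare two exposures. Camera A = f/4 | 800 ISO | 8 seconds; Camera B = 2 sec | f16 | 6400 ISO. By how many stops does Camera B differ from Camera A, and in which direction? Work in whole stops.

Aperture: f/4 → f/5.6 → f/8 → f/11 → f/16 — 4 stops smaller aperture (darker).
Shutter speed: 8 → 4 → 2 — 2 stops shorter (darker).
ISO: 800 → 1600 → 3200 → 6400 — 3 stops higher (brighter).
Net: −4 −2 +3 = −3 stops.

3 stops darker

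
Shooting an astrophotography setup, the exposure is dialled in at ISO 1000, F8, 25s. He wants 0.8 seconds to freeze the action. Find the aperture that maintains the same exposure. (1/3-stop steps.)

Shutter speed: 25 → 20 → 15 → 13 → 10 → 8 → 6 → 5 → 4 → 3.2 → 2.5 → 2 → 1.6 → 1.3 → 1 → 0.8 — 5 stops shorter (darker).
Need 5 stops brighter from the aperture: f/8 → f/7.1 → f/6.3 → f/5.6 → f/5 → f/4.5 → f/4 → f/3.5 → f/3.2 → f/2.8 → f/2.5 → f/2.2 → f/2 → f/1.8 → f/1.6 → f/1.4.

f/1.4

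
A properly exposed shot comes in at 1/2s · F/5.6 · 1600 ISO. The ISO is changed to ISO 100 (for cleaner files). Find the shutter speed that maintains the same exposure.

8 s

ISO: 1600 → 800 → 400 → 200 → 100 — 4 stops dropped (darker).
Need 4 stops brighter from the shutter speed: 1/2 → 1 → 2 → 4 → 8.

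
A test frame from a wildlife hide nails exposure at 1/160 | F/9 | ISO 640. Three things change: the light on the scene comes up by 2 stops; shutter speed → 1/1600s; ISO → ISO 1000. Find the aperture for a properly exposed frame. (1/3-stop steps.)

f/7.1

Scene light: 2 stops brighter.
Shutter speed: 1/160 → 1/200 → 1/250 → 1/320 → 1/400 → 1/500 → 1/640 → 1/800 → 1/1000 → 1/1250 → 1/1600 — 3 1/3 stops shorter (darker).
ISO: 640 → 800 → 1000 — 2/3 stop raised (brighter).
Net so far: 2/3 stop darker. Aperture: f/9 → f/8 → f/7.1.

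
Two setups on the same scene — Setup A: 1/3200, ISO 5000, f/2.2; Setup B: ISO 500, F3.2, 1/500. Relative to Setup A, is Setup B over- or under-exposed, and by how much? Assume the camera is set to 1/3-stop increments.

Aperture: f/2.2 → f/2.5 → f/2.8 → f/3.2 — 1 stop stopped down (darker).
Shutter speed: 1/3200 → 1/2500 → 1/2000 → 1/1600 → 1/1250 → 1/1000 → 1/800 → 1/640 → 1/500 — 2 2/3 stops slower (brighter).
ISO: 5000 → 4000 → 3200 → 2500 → 2000 → 1600 → 1250 → 1000 → 800 → 640 → 500 — 3 1/3 stops lower (darker).
Net: −1 +2 2/3 −3 1/3 = −1 2/3 stops.

1 2/3 stops darker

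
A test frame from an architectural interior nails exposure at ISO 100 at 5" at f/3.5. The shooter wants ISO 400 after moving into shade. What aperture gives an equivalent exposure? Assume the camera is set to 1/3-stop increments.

f/7.1

ISO: 100 → 125 → 160 → 200 → 250 → 320 → 400 — 2 stops higher (brighter).
Need 2 stops darker from the aperture: f/3.5 → f/4 → f/4.5 → f/5 → f/5.6 → f/6.3 → f/7.1.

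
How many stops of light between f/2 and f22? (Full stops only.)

7 stops

f/2 → f/2.8 → f/4 → f/5.6 → f/8 → f/11 → f/16 → f/22 — count the steps: 7 stops.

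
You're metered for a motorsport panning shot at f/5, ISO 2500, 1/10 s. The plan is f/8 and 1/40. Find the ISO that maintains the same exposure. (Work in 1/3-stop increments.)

Aperture: f/5 → f/5.6 → f/6.3 → f/7.1 → f/8 — 1 1/3 stops smaller aperture (darker).
Shutter speed: 1/10 → 1/13 → 1/15 → 1/20 → 1/25 → 1/30 → 1/40 — 2 stops shorter (darker).
Net change so far: 3 1/3 stops darker. Offset with the ISO: 2500 → 3200 → 4000 → 5000 → 6400 → 8000 → 10000 → 12800 → 16000 → 20000 → 25600.

ISO 25600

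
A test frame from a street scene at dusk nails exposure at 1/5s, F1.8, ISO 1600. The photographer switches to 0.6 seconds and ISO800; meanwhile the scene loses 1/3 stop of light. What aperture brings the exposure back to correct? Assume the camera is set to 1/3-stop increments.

Scene light: 1/3 stop darker.
Shutter speed: 1/5 → 1/4 → 0.3 → 0.4 → 0.5 → 0.6 — 1 2/3 stops slower (brighter).
ISO: 1600 → 1250 → 1000 → 800 — 1 stop lower (darker).
Net so far: 1/3 stop brighter. Aperture: f/1.8 → f/2.

f/2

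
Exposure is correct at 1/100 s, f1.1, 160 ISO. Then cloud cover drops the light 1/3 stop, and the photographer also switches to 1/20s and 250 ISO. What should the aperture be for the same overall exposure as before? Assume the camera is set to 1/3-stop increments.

f/2.8

Scene light: 1/3 stop darker.
Shutter speed: 1/100 → 1/80 → 1/60 → 1/50 → 1/40 → 1/30 → 1/25 → 1/20 — 2 1/3 stops slower (brighter).
ISO: 160 → 200 → 250 — 2/3 stop raised (brighter).
Net so far: 2 2/3 stops brighter. Aperture: f/1.1 → f/1.2 → f/1.4 → f/1.6 → f/1.8 → f/2 → f/2.2 → f/2.5 → f/2.8.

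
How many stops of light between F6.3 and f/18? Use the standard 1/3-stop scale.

f/6.3 → f/7.1 → f/8 → f/9 → f/10 → f/11 → f/13 → f/14 → f/16 → f/18 — count the steps: 9 third-stops = 3 stops.

3 stops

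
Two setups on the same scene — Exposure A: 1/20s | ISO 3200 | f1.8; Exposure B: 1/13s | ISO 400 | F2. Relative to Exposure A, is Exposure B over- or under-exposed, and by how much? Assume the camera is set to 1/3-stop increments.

Aperture: f/1.8 → f/2 — 1/3 stop stopped down (darker).
Shutter speed: 1/20 → 1/15 → 1/13 — 2/3 stop slower (brighter).
ISO: 3200 → 2500 → 2000 → 1600 → 1250 → 1000 → 800 → 640 → 500 → 400 — 3 stops dropped (darker).
Net: −1/3 +2/3 −3 = −2 2/3 stops.

2 2/3 stops darker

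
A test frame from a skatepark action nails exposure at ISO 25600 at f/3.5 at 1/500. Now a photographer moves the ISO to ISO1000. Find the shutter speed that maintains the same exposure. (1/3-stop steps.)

ISO: 25600 → 20000 → 16000 → 12800 → 10000 → 8000 → 6400 → 5000 → 4000 → 3200 → 2500 → 2000 → 1600 → 1250 → 1000 — 4 2/3 stops dropped (darker).
Need 4 2/3 stops brighter from the shutter speed: 1/500 → 1/400 → 1/320 → 1/250 → 1/200 → 1/160 → 1/125 → 1/100 → 1/80 → 1/60 → 1/50 → 1/40 → 1/30 → 1/25 → 1/20.

1/20s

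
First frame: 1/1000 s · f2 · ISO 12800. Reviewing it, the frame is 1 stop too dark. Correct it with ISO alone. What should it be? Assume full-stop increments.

ISO 25600

Underexposed by 1 stop → need 1 stop brighter.
ISO: 12800 → 25600.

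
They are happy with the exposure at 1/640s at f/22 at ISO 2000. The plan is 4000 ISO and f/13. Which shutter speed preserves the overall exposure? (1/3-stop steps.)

1/4000s

ISO: 2000 → 2500 → 3200 → 4000 — 1 stop higher (brighter).
Aperture: f/22 → f/20 → f/18 → f/16 → f/14 → f/13 — 1 2/3 stops opened up (brighter).
Net change so far: 2 2/3 stops brighter. Offset with the shutter speed: 1/640 → 1/800 → 1/1000 → 1/1250 → 1/1600 → 1/2000 → 1/2500 → 1/3200 → 1/4000.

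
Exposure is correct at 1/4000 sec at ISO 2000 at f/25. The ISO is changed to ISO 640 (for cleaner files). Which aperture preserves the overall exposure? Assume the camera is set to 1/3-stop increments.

ISO: 2000 → 1600 → 1250 → 1000 → 800 → 640 — 1 2/3 stops dropped (darker).
Need 1 2/3 stops brighter from the aperture: f/25 → f/22 → f/20 → f/18 → f/16 → f/14.

f/14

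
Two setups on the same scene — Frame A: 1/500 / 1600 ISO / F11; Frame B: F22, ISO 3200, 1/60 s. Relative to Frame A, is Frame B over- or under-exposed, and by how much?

Aperture: f/11 → f/16 → f/22 — 2 stops smaller aperture (darker).
Shutter speed: 1/500 → 1/250 → 1/125 → 1/60 — 3 stops longer (brighter).
ISO: 1600 → 3200 — 1 stop raised (brighter).
Net: −2 +3 +1 = +2 stops.

2 stops brighter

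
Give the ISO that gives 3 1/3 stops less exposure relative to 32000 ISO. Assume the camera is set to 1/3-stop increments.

ISO 3200

ISO: 32000 → 25600 → 20000 → 16000 → 12800 → 10000 → 8000 → 6400 → 5000 → 4000 → 3200 — 3 1/3 stops lower (darker).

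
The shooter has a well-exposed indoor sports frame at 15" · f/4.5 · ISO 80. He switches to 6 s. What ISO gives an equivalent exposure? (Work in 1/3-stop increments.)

Shutter speed: 15 → 13 → 10 → 8 → 6 — 1 1/3 stops faster (darker).
Need 1 1/3 stops brighter from the ISO: 80 → 100 → 125 → 160 → 200.

ISO 200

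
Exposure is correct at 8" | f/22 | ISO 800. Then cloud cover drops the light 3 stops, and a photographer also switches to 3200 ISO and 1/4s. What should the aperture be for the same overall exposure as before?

Scene light: 3 stops darker.
ISO: 800 → 1600 → 3200 — 2 stops raised (brighter).
Shutter speed: 8 → 4 → 2 → 1 → 1/2 → 1/4 — 5 stops faster (darker).
Net so far: 6 stops darker. Aperture: f/22 → f/16 → f/11 → f/8 → f/5.6 → f/4 → f/2.8.

f/2.8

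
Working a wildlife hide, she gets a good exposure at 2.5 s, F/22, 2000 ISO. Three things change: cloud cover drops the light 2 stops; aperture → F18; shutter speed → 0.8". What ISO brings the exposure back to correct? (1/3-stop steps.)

Scene light: 2 stops darker.
Aperture: f/22 → f/20 → f/18 — 2/3 stop larger aperture (brighter).
Shutter speed: 2.5 → 2 → 1.6 → 1.3 → 1 → 0.8 — 1 2/3 stops shorter (darker).
Net so far: 3 stops darker. ISO: 2000 → 2500 → 3200 → 4000 → 5000 → 6400 → 8000 → 10000 → 12800 → 16000.

ISO 16000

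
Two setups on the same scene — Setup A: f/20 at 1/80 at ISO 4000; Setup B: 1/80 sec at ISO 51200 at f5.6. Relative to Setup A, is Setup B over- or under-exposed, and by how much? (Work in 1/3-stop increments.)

7 1/3 stops brighter

Aperture: f/20 → f/18 → f/16 → f/14 → f/13 → f/11 → f/10 → f/9 → f/8 → f/7.1 → f/6.3 → f/5.6 — 3 2/3 stops opened up (brighter).
Shutter speed: unchanged.
ISO: 4000 → 5000 → 6400 → 8000 → 10000 → 12800 → 16000 → 20000 → 25600 → 32000 → 40000 → 51200 — 3 2/3 stops higher (brighter).
Net: +3 2/3 +3 2/3 = +7 1/3 stops.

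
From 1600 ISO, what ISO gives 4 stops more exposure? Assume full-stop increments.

ISO 25600

ISO: 1600 → 3200 → 6400 → 12800 → 25600 — 4 stops higher (brighter).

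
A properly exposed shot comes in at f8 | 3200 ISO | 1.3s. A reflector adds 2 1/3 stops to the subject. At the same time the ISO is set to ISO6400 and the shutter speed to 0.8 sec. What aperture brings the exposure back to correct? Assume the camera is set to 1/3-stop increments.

Scene light: 2 1/3 stops brighter.
ISO: 3200 → 4000 → 5000 → 6400 — 1 stop raised (brighter).
Shutter speed: 1.3 → 1 → 0.8 — 2/3 stop shorter (darker).
Net so far: 2 2/3 stops brighter. Aperture: f/8 → f/9 → f/10 → f/11 → f/13 → f/14 → f/16 → f/18 → f/20.

f/20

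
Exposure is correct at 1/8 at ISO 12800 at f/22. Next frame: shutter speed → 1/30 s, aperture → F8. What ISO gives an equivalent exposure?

ISO 6400

Shutter speed: 1/8 → 1/15 → 1/30 — 2 stops shorter (darker).
Aperture: f/22 → f/16 → f/11 → f/8 — 3 stops wider (brighter).
Net change so far: 1 stop brighter. Offset with the ISO: 12800 → 6400.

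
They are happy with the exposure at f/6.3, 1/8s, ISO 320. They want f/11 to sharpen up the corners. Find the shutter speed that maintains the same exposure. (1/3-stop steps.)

0.4 s

Aperture: f/6.3 → f/7.1 → f/8 → f/9 → f/10 → f/11 — 1 2/3 stops stopped down (darker).
Need 1 2/3 stops brighter from the shutter speed: 1/8 → 1/6 → 1/5 → 1/4 → 0.3 → 0.4.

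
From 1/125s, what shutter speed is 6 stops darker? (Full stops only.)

Shutter speed: 1/125 → 1/250 → 1/500 → 1/1000 → 1/2000 → 1/4000 → 1/8000 — 6 stops faster (darker).

1/8000s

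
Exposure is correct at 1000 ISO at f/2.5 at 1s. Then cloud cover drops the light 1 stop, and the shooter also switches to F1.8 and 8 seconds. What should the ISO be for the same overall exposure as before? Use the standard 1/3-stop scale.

Scene light: 1 stop darker.
Aperture: f/2.5 → f/2.2 → f/2 → f/1.8 — 1 stop larger aperture (brighter).
Shutter speed: 1 → 1.3 → 1.6 → 2 → 2.5 → 3.2 → 4 → 5 → 6 → 8 — 3 stops longer (brighter).
Net so far: 3 stops brighter. ISO: 1000 → 800 → 640 → 500 → 400 → 320 → 250 → 200 → 160 → 125.

ISO 125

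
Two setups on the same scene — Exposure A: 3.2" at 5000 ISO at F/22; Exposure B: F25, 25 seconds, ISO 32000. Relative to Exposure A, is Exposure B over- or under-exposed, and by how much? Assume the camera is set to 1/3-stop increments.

Aperture: f/22 → f/25 — 1/3 stop stopped down (darker).
Shutter speed: 3.2 → 4 → 5 → 6 → 8 → 10 → 13 → 15 → 20 → 25 — 3 stops slower (brighter).
ISO: 5000 → 6400 → 8000 → 10000 → 12800 → 16000 → 20000 → 25600 → 32000 — 2 2/3 stops higher (brighter).
Net: −1/3 +3 +2 2/3 = +5 1/3 stops.

5 1/3 stops brighter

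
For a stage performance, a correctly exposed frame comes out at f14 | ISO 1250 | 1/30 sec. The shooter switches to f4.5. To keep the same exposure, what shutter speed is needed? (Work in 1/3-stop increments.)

1/320s

Aperture: f/14 → f/13 → f/11 → f/10 → f/9 → f/8 → f/7.1 → f/6.3 → f/5.6 → f/5 → f/4.5 — 3 1/3 stops wider (brighter).
Need 3 1/3 stops darker from the shutter speed: 1/30 → 1/40 → 1/50 → 1/60 → 1/80 → 1/100 → 1/125 → 1/160 → 1/200 → 1/250 → 1/320.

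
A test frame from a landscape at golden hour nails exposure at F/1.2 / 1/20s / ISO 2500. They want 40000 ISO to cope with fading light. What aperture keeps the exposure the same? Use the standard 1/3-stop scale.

ISO: 2500 → 3200 → 4000 → 5000 → 6400 → 8000 → 10000 → 12800 → 16000 → 20000 → 25600 → 32000 → 40000 — 4 stops raised (brighter).
Need 4 stops darker from the aperture: f/1.2 → f/1.4 → f/1.6 → f/1.8 → f/2 → f/2.2 → f/2.5 → f/2.8 → f/3.2 → f/3.5 → f/4 → f/4.5 → f/5.

f/5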